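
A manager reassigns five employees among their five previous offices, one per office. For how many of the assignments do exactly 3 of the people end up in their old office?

10

Choose which 3 of the 5 are fixed: C(5,3) = 10.
The other 2 form a derangement: !2 = 1.
Total: 10 × 1 = 10.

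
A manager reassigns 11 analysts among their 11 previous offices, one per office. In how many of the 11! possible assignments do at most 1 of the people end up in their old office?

# with exactly i fixed is C(11,i)·!(11-i); sum over i=0..1:
  i=0: C(11,0)·!11 = 1·14684570 = 14684570
  i=1: C(11,1)·!10 = 11·1334961 = 14684571
Total = 29369141.

29369141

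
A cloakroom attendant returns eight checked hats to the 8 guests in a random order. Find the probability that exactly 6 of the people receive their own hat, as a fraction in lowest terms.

1/1440

Favorable outcomes: C(8,6)·!2 = 28·1 = 28.
Total outcomes: 8! = 40320.
Probability = 28/40320 = 1/1440.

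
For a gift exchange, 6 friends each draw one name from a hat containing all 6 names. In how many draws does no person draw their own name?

265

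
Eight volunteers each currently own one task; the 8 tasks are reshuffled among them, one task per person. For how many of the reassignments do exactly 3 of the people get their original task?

2464

Choose which 3 of the 8 are fixed: C(8,3) = 56.
The remaining 5 must be deranged: !5 = 44.
Total: 56 × 44 = 2464.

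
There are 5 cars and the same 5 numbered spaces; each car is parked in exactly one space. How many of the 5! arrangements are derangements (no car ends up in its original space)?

44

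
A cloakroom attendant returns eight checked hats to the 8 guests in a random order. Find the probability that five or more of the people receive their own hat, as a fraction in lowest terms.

Favorable outcomes: Σ_{i≥5} C(8,i)·!(8-i) = 56·2 + 28·1 + 8·0 + 1·1 = 141.
Total outcomes: 8! = 40320.
Probability = 141/40320 = 47/13440.

47/13440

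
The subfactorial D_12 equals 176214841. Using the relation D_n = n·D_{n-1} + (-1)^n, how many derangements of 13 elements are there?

2290792932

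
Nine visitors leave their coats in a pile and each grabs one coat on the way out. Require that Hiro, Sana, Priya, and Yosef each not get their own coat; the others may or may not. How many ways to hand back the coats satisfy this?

229080

Let A_j be the event that the j-th constrained one is fixed. By inclusion-exclusion over the 4 events:
Σ_{j=0}^{4} (-1)^j C(4,j)(9-j)!
= C(4,0)·9! - C(4,1)·8! + C(4,2)·7! - C(4,3)·6! + C(4,4)·5!
= 362880 - 161280 + 30240 - 2880 + 120
= 229080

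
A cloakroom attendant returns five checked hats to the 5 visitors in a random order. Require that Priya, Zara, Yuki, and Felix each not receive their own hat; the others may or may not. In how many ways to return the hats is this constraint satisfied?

Let A_j be the event that the j-th constrained one is fixed. By inclusion-exclusion over the 4 events:
Σ_{j=0}^{4} (-1)^j C(4,j)(5-j)!
= C(4,0)·5! - C(4,1)·4! + C(4,2)·3! - C(4,3)·2! + C(4,4)·1!
= 120 - 96 + 36 - 8 + 1
= 53

53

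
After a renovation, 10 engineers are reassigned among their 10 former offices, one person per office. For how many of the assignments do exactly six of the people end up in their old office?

1890

Choose which 6 of the 10 are fixed: C(10,6) = 210.
The remaining 4 must be deranged: !4 = 9.
Total: 210 × 9 = 1890.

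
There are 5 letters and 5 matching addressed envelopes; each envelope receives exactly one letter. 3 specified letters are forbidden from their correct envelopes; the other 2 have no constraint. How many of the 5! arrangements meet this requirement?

Let A_j be the event that the j-th constrained one is fixed. By inclusion-exclusion over the 3 events:
Σ_{j=0}^{3} (-1)^j C(3,j)(5-j)!
= C(3,0)·5! - C(3,1)·4! + C(3,2)·3! - C(3,3)·2!
= 120 - 72 + 18 - 2
= 64

64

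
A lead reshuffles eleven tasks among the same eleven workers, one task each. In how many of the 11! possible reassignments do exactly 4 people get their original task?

611820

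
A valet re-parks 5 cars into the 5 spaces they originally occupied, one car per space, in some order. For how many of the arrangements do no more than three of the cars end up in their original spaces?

119

Sum C(5,i)·!(5-i) for i = 0..3:
  i=0: C(5,0)·!5 = 1·44 = 44
  i=1: C(5,1)·!4 = 5·9 = 45
  i=2: C(5,2)·!3 = 10·2 = 20
  i=3: C(5,3)·!2 = 10·1 = 10
Total = 119.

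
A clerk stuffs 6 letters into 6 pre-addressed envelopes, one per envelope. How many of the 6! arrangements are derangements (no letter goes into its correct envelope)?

Recurrence: !6 = 6·!5 + (-1)^6.
!6 = 6·44 + 1 = 265

265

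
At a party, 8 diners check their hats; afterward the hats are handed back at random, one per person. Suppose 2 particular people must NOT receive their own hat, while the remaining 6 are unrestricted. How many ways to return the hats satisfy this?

30960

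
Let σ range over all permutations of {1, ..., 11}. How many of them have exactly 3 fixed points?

2447445

Pick the 3 fixed positions: C(11,3) = 165 ways.
The other 8 form a derangement: !8 = 14833.
Total: 165 × 14833 = 2447445.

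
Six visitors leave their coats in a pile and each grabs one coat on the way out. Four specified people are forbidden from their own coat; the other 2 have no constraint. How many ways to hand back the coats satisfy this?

362

Inclusion-exclusion on the 4 forbidden self-matches:
Σ_{j=0}^{4} (-1)^j C(4,j)(6-j)!
= C(4,0)·6! - C(4,1)·5! + C(4,2)·4! - C(4,3)·3! + C(4,4)·2!
= 720 - 480 + 144 - 24 + 2
= 362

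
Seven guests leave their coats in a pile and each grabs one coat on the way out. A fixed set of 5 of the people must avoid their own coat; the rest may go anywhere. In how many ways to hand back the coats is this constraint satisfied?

Let A_j be the event that the j-th constrained one is fixed. By inclusion-exclusion over the 5 events:
Σ_{j=0}^{5} (-1)^j C(5,j)(7-j)!
= C(5,0)·7! - C(5,1)·6! + C(5,2)·5! - C(5,3)·4! + C(5,4)·3! - C(5,5)·2!
= 5040 - 3600 + 1200 - 240 + 30 - 2
= 2428

2428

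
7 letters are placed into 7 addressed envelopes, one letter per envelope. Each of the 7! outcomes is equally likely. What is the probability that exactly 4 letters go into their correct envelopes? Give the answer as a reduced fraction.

Favorable outcomes: C(7,4)·!3 = 35·2 = 70.
Total outcomes: 7! = 5040.
Probability = 70/5040 = 1/72.

1/72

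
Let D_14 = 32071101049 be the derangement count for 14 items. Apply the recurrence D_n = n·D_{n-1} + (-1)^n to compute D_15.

481066515734

D_15 = 15·32071101049 - 1 = 481066515734.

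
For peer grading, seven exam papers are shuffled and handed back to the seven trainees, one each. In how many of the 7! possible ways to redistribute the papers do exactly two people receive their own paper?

924

Pick the 2 fixed positions: C(7,2) = 21 ways.
The other 5 form a derangement: !5 = 44.
Total: 21 × 44 = 924.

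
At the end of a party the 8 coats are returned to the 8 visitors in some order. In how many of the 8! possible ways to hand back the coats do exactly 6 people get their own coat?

28

Pick the 6 fixed positions: C(8,6) = 28 ways.
The remaining 2 must be deranged: !2 = 1.
Total: 28 × 1 = 28.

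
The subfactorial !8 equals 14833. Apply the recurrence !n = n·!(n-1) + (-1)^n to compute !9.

133496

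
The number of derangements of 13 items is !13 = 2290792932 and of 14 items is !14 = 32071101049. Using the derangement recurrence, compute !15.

481066515734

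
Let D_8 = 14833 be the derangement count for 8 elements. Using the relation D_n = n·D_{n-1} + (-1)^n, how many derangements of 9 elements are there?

D_9 = 9·14833 - 1 = 133496.

133496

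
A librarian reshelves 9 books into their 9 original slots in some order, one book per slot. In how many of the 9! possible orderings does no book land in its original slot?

133496

!9 = 9! · Σ_{k=0}^{9} (-1)^k/k!
= 9! - 9!/1! + 9!/2! - 9!/3! + 9!/4! - 9!/5! + 9!/6! - 9!/7! + 9!/8! - 9!/9!
= 362880 - 362880 + 181440 - 60480 + 15120 - 3024 + 504 - 72 + 9 - 1
= 133496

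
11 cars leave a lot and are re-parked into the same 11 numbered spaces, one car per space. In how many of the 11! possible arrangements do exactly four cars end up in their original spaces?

Pick the 4 fixed positions: C(11,4) = 330 ways.
The remaining 7 must be deranged: !7 = 1854.
Total: 330 × 1854 = 611820.

611820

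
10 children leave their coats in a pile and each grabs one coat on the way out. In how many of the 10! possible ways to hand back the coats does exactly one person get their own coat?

Choose which one of the 10 is fixed: C(10,1) = 10.
The remaining 9 must be deranged: !9 = 133496.
Total: 10 × 133496 = 1334960.

1334960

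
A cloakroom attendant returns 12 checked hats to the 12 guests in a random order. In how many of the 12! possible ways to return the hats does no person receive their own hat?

176214841

!12 = 12! · Σ_{k=0}^{12} (-1)^k/k!
= 12! - 12!/1! + 12!/2! - 12!/3! + 12!/4! - 12!/5! + 12!/6! - 12!/7! + 12!/8! - 12!/9! + 12!/10! - 12!/11! + 12!/12!
= 479001600 - 479001600 + 239500800 - 79833600 + 19958400 - 3991680 + 665280 - 95040 + 11880 - 1320 + 132 - 12 + 1
= 176214841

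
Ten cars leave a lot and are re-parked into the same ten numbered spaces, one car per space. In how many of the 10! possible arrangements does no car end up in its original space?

Use !n = (n-1)(!(n-1) + !(n-2)).
!10 = 9·(133496 + 14833) = 9·148329 = 1334961

1334961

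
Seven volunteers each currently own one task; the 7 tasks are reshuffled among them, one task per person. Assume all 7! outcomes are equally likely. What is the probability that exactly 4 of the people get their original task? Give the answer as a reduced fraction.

Favorable outcomes: C(7,4)·!3 = 35·2 = 70.
Total outcomes: 7! = 5040.
Probability = 70/5040 = 1/72.

1/72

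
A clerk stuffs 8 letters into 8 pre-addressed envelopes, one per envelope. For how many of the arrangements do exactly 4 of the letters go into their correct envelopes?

Pick the 4 fixed positions: C(8,4) = 70 ways.
The other 4 form a derangement: !4 = 9.
Total: 70 × 9 = 630.

630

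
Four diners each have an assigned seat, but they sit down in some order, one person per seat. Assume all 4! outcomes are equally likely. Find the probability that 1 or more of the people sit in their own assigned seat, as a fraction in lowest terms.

5/8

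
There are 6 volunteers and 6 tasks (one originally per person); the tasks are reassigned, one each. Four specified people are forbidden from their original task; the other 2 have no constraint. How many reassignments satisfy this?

362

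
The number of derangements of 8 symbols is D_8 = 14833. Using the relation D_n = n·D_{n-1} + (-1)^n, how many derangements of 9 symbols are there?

D_9 = 9·14833 - 1 = 133496.

133496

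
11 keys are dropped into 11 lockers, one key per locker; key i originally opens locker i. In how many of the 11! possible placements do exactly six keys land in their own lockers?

20328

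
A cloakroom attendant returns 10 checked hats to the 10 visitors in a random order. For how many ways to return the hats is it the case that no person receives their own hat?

Use !n = (n-1)(!(n-1) + !(n-2)).
!10 = 9·(133496 + 14833) = 9·148329 = 1334961

1334961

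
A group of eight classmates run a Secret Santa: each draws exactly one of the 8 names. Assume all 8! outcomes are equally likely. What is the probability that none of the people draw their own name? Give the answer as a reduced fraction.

Favorable outcomes: !8 = 14833.
Total outcomes: 8! = 40320.
Probability = 14833/40320 = 2119/5760.

2119/5760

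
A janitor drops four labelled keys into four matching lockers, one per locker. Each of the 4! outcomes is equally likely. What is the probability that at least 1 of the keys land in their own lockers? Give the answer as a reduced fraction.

Favorable outcomes: Σ_{i≥1} C(4,i)·!(4-i) = 4·2 + 6·1 + 4·0 + 1·1 = 15.
Total outcomes: 4! = 24.
Probability = 15/24 = 5/8.

5/8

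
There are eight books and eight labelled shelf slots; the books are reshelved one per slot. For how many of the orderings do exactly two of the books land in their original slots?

Pick the 2 fixed positions: C(8,2) = 28 ways.
The other 6 form a derangement: !6 = 265.
Total: 28 × 265 = 7420.

7420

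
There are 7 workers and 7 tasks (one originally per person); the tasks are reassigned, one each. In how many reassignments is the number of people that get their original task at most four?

# with exactly i fixed is C(7,i)·!(7-i); sum over i=0..4:
  i=0: C(7,0)·!7 = 1·1854 = 1854
  i=1: C(7,1)·!6 = 7·265 = 1855
  i=2: C(7,2)·!5 = 21·44 = 924
  i=3: C(7,3)·!4 = 35·9 = 315
  i=4: C(7,4)·!3 = 35·2 = 70
Total = 5018.

5018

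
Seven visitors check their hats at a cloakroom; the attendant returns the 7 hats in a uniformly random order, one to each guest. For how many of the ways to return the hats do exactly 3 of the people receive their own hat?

315

Pick the 3 fixed positions: C(7,3) = 35 ways.
The other 4 form a derangement: !4 = 9.
Total: 35 × 9 = 315.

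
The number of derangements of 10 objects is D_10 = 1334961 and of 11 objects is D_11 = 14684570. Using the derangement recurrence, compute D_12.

176214841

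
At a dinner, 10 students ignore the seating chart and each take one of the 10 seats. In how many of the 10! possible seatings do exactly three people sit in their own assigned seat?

Pick the 3 fixed positions: C(10,3) = 120 ways.
The other 7 form a derangement: !7 = 1854.
Total: 120 × 1854 = 222480.

222480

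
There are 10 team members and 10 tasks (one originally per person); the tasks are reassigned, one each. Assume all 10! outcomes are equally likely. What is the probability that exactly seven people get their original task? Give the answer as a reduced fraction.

1/15120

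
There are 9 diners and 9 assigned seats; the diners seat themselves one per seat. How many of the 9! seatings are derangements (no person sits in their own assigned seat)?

133496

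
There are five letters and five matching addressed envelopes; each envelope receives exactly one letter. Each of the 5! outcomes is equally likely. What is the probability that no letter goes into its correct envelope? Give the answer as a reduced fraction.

11/30

Favorable outcomes: !5 = 44.
Total outcomes: 5! = 120.
Probability = 44/120 = 11/30.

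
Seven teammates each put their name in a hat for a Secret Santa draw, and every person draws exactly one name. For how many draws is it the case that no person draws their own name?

1854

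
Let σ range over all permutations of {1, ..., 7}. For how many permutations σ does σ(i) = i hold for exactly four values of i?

70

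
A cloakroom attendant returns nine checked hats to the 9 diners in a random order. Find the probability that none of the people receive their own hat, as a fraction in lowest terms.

16687/45360

Favorable outcomes: !9 = 133496.
Total outcomes: 9! = 362880.
Probability = 133496/362880 = 16687/45360.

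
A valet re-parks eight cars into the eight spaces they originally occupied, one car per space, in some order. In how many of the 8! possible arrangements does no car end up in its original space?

14833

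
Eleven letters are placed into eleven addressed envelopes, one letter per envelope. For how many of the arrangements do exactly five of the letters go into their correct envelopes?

122430

Pick the 5 fixed positions: C(11,5) = 462 ways.
The remaining 6 must be deranged: !6 = 265.
Total: 462 × 265 = 122430.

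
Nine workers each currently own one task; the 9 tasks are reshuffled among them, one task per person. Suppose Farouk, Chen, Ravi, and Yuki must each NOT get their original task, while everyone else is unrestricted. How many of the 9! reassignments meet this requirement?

229080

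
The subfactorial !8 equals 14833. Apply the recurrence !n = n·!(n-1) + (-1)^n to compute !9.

!9 = 9·14833 - 1 = 133496.

133496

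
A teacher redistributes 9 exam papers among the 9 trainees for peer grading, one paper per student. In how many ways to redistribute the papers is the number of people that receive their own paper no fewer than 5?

# with exactly i fixed is C(9,i)·!(9-i); sum over i=5..9:
  i=5: C(9,5)·!4 = 126·9 = 1134
  i=6: C(9,6)·!3 = 84·2 = 168
  i=7: C(9,7)·!2 = 36·1 = 36
  i=8: C(9,8)·!1 = 9·0 = 0
  i=9: C(9,9)·!0 = 1·1 = 1
Total = 1339.

1339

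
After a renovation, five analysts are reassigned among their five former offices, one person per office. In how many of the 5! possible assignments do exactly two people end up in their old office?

Choose which 2 of the 5 are fixed: C(5,2) = 10.
The remaining 3 must be deranged: !3 = 2.
Total: 10 × 2 = 20.

20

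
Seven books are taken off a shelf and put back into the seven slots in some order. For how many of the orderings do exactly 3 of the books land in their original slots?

315

Pick the 3 fixed positions: C(7,3) = 35 ways.
The remaining 4 must be deranged: !4 = 9.
Total: 35 × 9 = 315.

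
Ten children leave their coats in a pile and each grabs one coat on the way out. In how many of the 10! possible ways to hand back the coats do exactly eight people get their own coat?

45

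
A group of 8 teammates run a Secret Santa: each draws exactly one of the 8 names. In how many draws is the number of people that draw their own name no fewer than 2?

Sum C(8,i)·!(8-i) for i = 2..8:
  i=2: C(8,2)·!6 = 28·265 = 7420
  i=3: C(8,3)·!5 = 56·44 = 2464
  i=4: C(8,4)·!4 = 70·9 = 630
  i=5: C(8,5)·!3 = 56·2 = 112
  i=6: C(8,6)·!2 = 28·1 = 28
  i=7: C(8,7)·!1 = 8·0 = 0
  i=8: C(8,8)·!0 = 1·1 = 1
Total = 10655.

10655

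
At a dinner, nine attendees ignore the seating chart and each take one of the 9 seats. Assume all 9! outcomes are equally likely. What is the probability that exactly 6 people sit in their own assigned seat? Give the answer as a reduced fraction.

1/2160

Favorable outcomes: C(9,6)·!3 = 84·2 = 168.
Total outcomes: 9! = 362880.
Probability = 168/362880 = 1/2160.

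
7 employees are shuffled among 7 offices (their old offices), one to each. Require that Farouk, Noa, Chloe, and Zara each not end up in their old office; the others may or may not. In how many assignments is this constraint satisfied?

Let A_j be the event that the j-th constrained one is fixed. By inclusion-exclusion over the 4 events:
Σ_{j=0}^{4} (-1)^j C(4,j)(7-j)!
= C(4,0)·7! - C(4,1)·6! + C(4,2)·5! - C(4,3)·4! + C(4,4)·3!
= 5040 - 2880 + 720 - 96 + 6
= 2790

2790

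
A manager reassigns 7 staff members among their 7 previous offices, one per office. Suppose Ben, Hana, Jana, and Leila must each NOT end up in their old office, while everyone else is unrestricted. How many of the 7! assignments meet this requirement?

Inclusion-exclusion on the 4 forbidden self-matches:
Σ_{j=0}^{4} (-1)^j C(4,j)(7-j)!
= C(4,0)·7! - C(4,1)·6! + C(4,2)·5! - C(4,3)·4! + C(4,4)·3!
= 5040 - 2880 + 720 - 96 + 6
= 2790

2790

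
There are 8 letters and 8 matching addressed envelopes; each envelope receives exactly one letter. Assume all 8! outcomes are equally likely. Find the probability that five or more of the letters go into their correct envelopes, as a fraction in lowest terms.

Favorable outcomes: Σ_{i≥5} C(8,i)·!(8-i) = 56·2 + 28·1 + 8·0 + 1·1 = 141.
Total outcomes: 8! = 40320.
Probability = 141/40320 = 47/13440.

47/13440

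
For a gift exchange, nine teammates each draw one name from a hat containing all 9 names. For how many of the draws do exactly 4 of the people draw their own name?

5544

Pick the 4 fixed positions: C(9,4) = 126 ways.
The other 5 form a derangement: !5 = 44.
Total: 126 × 44 = 5544.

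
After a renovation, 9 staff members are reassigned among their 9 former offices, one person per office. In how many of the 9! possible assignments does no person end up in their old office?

Recurrence: !9 = 8·(!8 + !7).
!9 = 8·(14833 + 1854) = 8·16687 = 133496

133496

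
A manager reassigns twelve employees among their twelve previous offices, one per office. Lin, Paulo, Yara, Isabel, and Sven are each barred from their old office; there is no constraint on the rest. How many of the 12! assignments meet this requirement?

312273360

Let A_j be the event that the j-th constrained one is fixed. By inclusion-exclusion over the 5 events:
Σ_{j=0}^{5} (-1)^j C(5,j)(12-j)!
= C(5,0)·12! - C(5,1)·11! + C(5,2)·10! - C(5,3)·9! + C(5,4)·8! - C(5,5)·7!
= 479001600 - 199584000 + 36288000 - 3628800 + 201600 - 5040
= 312273360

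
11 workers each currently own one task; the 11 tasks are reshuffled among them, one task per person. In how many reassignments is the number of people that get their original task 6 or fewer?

Sum C(11,i)·!(11-i) for i = 0..6:
  i=0: C(11,0)·!11 = 1·14684570 = 14684570
  i=1: C(11,1)·!10 = 11·1334961 = 14684571
  i=2: C(11,2)·!9 = 55·133496 = 7342280
  i=3: C(11,3)·!8 = 165·14833 = 2447445
  i=4: C(11,4)·!7 = 330·1854 = 611820
  i=5: C(11,5)·!6 = 462·265 = 122430
  i=6: C(11,6)·!5 = 462·44 = 20328
Total = 39913444.

39913444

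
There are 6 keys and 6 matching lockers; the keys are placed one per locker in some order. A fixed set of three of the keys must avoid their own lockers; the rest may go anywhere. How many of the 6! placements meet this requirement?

426

Inclusion-exclusion on the 3 forbidden self-matches:
Σ_{j=0}^{3} (-1)^j C(3,j)(6-j)!
= C(3,0)·6! - C(3,1)·5! + C(3,2)·4! - C(3,3)·3!
= 720 - 360 + 72 - 6
= 426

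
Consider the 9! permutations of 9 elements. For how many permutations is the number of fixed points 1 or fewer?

Sum C(9,i)·!(9-i) for i = 0..1:
  i=0: C(9,0)·!9 = 1·133496 = 133496
  i=1: C(9,1)·!8 = 9·14833 = 133497
Total = 266993.

266993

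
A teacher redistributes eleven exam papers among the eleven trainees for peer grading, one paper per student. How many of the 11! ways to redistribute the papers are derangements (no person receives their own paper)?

14684570

Use !n = (n-1)(!(n-1) + !(n-2)).
!11 = 10·(1334961 + 133496) = 10·1468457 = 14684570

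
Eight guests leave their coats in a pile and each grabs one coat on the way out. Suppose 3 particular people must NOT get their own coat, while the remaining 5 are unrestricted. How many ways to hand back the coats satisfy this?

Inclusion-exclusion on the 3 forbidden self-matches:
Σ_{j=0}^{3} (-1)^j C(3,j)(8-j)!
= C(3,0)·8! - C(3,1)·7! + C(3,2)·6! - C(3,3)·5!
= 40320 - 15120 + 2160 - 120
= 27240

27240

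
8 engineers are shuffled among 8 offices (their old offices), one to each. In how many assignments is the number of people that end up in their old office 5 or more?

141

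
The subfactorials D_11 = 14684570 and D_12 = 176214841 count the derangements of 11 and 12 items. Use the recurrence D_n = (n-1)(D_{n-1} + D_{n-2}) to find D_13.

D_13 = (13-1)·(D_12 + D_11) = 12·(176214841 + 14684570) = 12·190899411 = 2290792932.

2290792932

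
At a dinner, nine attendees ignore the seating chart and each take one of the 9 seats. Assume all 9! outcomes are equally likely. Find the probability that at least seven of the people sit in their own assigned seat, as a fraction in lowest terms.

37/362880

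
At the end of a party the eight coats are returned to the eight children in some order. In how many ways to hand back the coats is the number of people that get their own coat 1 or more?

25487

# with exactly i fixed is C(8,i)·!(8-i); sum over i=1..8:
  i=1: C(8,1)·!7 = 8·1854 = 14832
  i=2: C(8,2)·!6 = 28·265 = 7420
  i=3: C(8,3)·!5 = 56·44 = 2464
  i=4: C(8,4)·!4 = 70·9 = 630
  i=5: C(8,5)·!3 = 56·2 = 112
  i=6: C(8,6)·!2 = 28·1 = 28
  i=7: C(8,7)·!1 = 8·0 = 0
  i=8: C(8,8)·!0 = 1·1 = 1
Total = 25487.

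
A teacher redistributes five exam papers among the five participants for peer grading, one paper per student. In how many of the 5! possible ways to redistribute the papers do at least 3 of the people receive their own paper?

# with exactly i fixed is C(5,i)·!(5-i); sum over i=3..5:
  i=3: C(5,3)·!2 = 10·1 = 10
  i=4: C(5,4)·!1 = 5·0 = 0
  i=5: C(5,5)·!0 = 1·1 = 1
Total = 11.

11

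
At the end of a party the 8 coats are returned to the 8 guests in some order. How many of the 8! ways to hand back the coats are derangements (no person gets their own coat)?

14833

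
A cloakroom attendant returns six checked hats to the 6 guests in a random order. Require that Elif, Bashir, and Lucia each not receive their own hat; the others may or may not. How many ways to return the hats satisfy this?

Inclusion-exclusion on the 3 forbidden self-matches:
Σ_{j=0}^{3} (-1)^j C(3,j)(6-j)!
= C(3,0)·6! - C(3,1)·5! + C(3,2)·4! - C(3,3)·3!
= 720 - 360 + 72 - 6
= 426

426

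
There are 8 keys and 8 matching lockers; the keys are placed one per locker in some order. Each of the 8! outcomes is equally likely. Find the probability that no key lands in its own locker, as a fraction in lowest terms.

2119/5760

Favorable outcomes: !8 = 14833.
Total outcomes: 8! = 40320.
Probability = 14833/40320 = 2119/5760.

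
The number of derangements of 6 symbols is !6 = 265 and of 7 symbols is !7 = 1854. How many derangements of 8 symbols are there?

14833

!8 = (8-1)·(!7 + !6) = 7·(1854 + 265) = 7·2119 = 14833.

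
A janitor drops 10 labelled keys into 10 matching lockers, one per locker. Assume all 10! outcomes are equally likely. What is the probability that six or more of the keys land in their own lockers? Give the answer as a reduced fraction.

17/28350

Favorable outcomes: Σ_{i≥6} C(10,i)·!(10-i) = 210·9 + 120·2 + 45·1 + 10·0 + 1·1 = 2176.
Total outcomes: 10! = 3628800.
Probability = 2176/3628800 = 17/28350.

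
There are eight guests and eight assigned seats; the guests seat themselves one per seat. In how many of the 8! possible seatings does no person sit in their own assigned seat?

14833

Recurrence: !8 = 8·!7 + (-1)^8.
!8 = 8·1854 + 1 = 14833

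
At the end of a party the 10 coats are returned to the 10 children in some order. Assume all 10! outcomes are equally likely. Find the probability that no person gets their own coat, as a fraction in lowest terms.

16481/44800

Favorable outcomes: !10 = 1334961.
Total outcomes: 10! = 3628800.
Probability = 1334961/3628800 = 16481/44800.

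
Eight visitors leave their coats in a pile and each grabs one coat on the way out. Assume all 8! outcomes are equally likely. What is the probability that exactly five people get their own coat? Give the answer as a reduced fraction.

1/360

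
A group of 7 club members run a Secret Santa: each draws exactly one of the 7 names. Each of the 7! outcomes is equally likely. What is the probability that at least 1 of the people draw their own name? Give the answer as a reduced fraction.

177/280

Favorable outcomes: Σ_{i≥1} C(7,i)·!(7-i) = 7·265 + 21·44 + 35·9 + 35·2 + 21·1 + 7·0 + 1·1 = 3186.
Total outcomes: 7! = 5040.
Probability = 3186/5040 = 177/280.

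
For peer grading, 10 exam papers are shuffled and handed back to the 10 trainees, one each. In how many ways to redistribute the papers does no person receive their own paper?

1334961

The subfactorial !10 = [10!/e] (nearest integer).
10! = 3628800, and 3628800/e ≈ 1334960.92, so !10 = 1334961.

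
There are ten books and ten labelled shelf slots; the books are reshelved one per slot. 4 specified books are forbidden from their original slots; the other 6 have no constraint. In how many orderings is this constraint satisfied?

2399760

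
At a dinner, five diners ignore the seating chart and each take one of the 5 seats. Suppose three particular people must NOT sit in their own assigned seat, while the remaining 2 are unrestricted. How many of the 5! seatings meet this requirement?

64

Inclusion-exclusion on the 3 forbidden self-matches:
Σ_{j=0}^{3} (-1)^j C(3,j)(5-j)!
= C(3,0)·5! - C(3,1)·4! + C(3,2)·3! - C(3,3)·2!
= 120 - 72 + 18 - 2
= 64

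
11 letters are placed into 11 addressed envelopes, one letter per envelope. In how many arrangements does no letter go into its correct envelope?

14684570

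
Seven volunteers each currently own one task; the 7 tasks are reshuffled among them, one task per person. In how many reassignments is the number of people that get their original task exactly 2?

924

Choose which 2 of the 7 are fixed: C(7,2) = 21.
The other 5 form a derangement: !5 = 44.
Total: 21 × 44 = 924.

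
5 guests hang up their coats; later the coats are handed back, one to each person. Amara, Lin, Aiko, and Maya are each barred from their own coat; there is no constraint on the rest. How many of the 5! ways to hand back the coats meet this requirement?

Let A_j be the event that the j-th constrained one is fixed. By inclusion-exclusion over the 4 events:
Σ_{j=0}^{4} (-1)^j C(4,j)(5-j)!
= C(4,0)·5! - C(4,1)·4! + C(4,2)·3! - C(4,3)·2! + C(4,4)·1!
= 120 - 96 + 36 - 8 + 1
= 53

53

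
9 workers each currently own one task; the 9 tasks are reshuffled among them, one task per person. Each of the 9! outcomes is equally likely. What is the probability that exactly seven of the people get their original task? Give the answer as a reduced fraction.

1/10080

Favorable outcomes: C(9,7)·!2 = 36·1 = 36.
Total outcomes: 9! = 362880.
Probability = 36/362880 = 1/10080.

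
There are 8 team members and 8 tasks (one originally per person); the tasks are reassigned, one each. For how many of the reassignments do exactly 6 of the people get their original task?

Pick the 6 fixed positions: C(8,6) = 28 ways.
The other 2 form a derangement: !2 = 1.
Total: 28 × 1 = 28.

28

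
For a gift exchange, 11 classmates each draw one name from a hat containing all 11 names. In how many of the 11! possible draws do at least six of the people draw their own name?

23684

# with exactly i fixed is C(11,i)·!(11-i); sum over i=6..11:
  i=6: C(11,6)·!5 = 462·44 = 20328
  i=7: C(11,7)·!4 = 330·9 = 2970
  i=8: C(11,8)·!3 = 165·2 = 330
  i=9: C(11,9)·!2 = 55·1 = 55
  i=10: C(11,10)·!1 = 11·0 = 0
  i=11: C(11,11)·!0 = 1·1 = 1
Total = 23684.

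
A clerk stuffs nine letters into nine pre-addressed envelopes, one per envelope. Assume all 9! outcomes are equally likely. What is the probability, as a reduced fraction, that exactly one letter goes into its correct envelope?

Favorable outcomes: C(9,1)·!8 = 9·14833 = 133497.
Total outcomes: 9! = 362880.
Probability = 133497/362880 = 2119/5760.

2119/5760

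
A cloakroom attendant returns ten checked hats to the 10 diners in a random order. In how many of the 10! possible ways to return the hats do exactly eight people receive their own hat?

Pick the 8 fixed positions: C(10,8) = 45 ways.
The other 2 form a derangement: !2 = 1.
Total: 45 × 1 = 45.

45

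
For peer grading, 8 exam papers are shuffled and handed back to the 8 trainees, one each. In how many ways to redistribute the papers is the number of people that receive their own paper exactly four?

630

Pick the 4 fixed positions: C(8,4) = 70 ways.
The other 4 form a derangement: !4 = 9.
Total: 70 × 9 = 630.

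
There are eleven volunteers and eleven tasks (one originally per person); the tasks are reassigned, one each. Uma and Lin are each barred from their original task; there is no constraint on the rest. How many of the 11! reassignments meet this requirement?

33022080

Let A_j be the event that the j-th constrained one is fixed. By inclusion-exclusion over the 2 events:
Σ_{j=0}^{2} (-1)^j C(2,j)(11-j)!
= C(2,0)·11! - C(2,1)·10! + C(2,2)·9!
= 39916800 - 7257600 + 362880
= 33022080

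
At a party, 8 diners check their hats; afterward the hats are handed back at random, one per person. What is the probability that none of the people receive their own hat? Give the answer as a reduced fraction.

2119/5760

Favorable outcomes: !8 = 14833.
Total outcomes: 8! = 40320.
Probability = 14833/40320 = 2119/5760.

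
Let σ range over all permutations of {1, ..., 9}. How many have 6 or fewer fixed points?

362843

# with exactly i fixed is C(9,i)·!(9-i); sum over i=0..6:
  i=0: C(9,0)·!9 = 1·133496 = 133496
  i=1: C(9,1)·!8 = 9·14833 = 133497
  i=2: C(9,2)·!7 = 36·1854 = 66744
  i=3: C(9,3)·!6 = 84·265 = 22260
  i=4: C(9,4)·!5 = 126·44 = 5544
  i=5: C(9,5)·!4 = 126·9 = 1134
  i=6: C(9,6)·!3 = 84·2 = 168
Total = 362843.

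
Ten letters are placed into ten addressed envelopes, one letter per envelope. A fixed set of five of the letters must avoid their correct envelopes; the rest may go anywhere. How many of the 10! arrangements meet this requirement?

Inclusion-exclusion on the 5 forbidden self-matches:
Σ_{j=0}^{5} (-1)^j C(5,j)(10-j)!
= C(5,0)·10! - C(5,1)·9! + C(5,2)·8! - C(5,3)·7! + C(5,4)·6! - C(5,5)·5!
= 3628800 - 1814400 + 403200 - 50400 + 3600 - 120
= 2170680

2170680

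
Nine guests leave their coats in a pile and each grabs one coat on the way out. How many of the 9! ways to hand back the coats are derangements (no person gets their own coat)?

Recurrence: !9 = 9·!8 + (-1)^9.
!9 = 9·14833 - 1 = 133496

133496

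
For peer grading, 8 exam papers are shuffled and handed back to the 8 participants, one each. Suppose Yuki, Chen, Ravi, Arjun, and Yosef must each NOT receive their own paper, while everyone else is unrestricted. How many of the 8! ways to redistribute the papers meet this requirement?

21234

Inclusion-exclusion on the 5 forbidden self-matches:
Σ_{j=0}^{5} (-1)^j C(5,j)(8-j)!
= C(5,0)·8! - C(5,1)·7! + C(5,2)·6! - C(5,3)·5! + C(5,4)·4! - C(5,5)·3!
= 40320 - 25200 + 7200 - 1200 + 120 - 6
= 21234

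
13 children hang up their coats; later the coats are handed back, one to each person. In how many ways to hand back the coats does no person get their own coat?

The subfactorial !13 = [13!/e] (nearest integer).
13! = 6227020800, and 6227020800/e ≈ 2290792932.07, so !13 = 2290792932.

2290792932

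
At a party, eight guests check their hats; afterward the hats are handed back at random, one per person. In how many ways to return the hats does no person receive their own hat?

14833

The number of derangements of 8 is !8 = Σ_{k=0}^{8} (-1)^k·8!/k!
= 8! - 8!/1! + 8!/2! - 8!/3! + 8!/4! - 8!/5! + 8!/6! - 8!/7! + 8!/8!
= 40320 - 40320 + 20160 - 6720 + 1680 - 336 + 56 - 8 + 1
= 14833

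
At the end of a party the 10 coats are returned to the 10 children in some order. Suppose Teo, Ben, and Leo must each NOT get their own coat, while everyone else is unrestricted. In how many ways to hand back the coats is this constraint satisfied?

2656080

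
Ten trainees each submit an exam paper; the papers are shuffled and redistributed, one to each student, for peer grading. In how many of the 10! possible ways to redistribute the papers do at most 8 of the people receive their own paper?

Sum C(10,i)·!(10-i) for i = 0..8:
  i=0: C(10,0)·!10 = 1·1334961 = 1334961
  i=1: C(10,1)·!9 = 10·133496 = 1334960
  i=2: C(10,2)·!8 = 45·14833 = 667485
  i=3: C(10,3)·!7 = 120·1854 = 222480
  i=4: C(10,4)·!6 = 210·265 = 55650
  i=5: C(10,5)·!5 = 252·44 = 11088
  i=6: C(10,6)·!4 = 210·9 = 1890
  i=7: C(10,7)·!3 = 120·2 = 240
  i=8: C(10,8)·!2 = 45·1 = 45
Total = 3628799.

3628799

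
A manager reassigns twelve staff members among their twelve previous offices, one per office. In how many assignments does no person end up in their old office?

176214841

The subfactorial !12 = [12!/e] (nearest integer).
12! = 479001600, and 479001600/e ≈ 176214840.93, so !12 = 176214841.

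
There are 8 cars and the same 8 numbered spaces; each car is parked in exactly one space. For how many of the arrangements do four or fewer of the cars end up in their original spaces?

Sum C(8,i)·!(8-i) for i = 0..4:
  i=0: C(8,0)·!8 = 1·14833 = 14833
  i=1: C(8,1)·!7 = 8·1854 = 14832
  i=2: C(8,2)·!6 = 28·265 = 7420
  i=3: C(8,3)·!5 = 56·44 = 2464
  i=4: C(8,4)·!4 = 70·9 = 630
Total = 40179.

40179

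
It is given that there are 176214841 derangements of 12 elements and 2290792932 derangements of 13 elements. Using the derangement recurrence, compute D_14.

32071101049

D_14 = (14-1)·(D_13 + D_12) = 13·(2290792932 + 176214841) = 13·2467007773 = 32071101049.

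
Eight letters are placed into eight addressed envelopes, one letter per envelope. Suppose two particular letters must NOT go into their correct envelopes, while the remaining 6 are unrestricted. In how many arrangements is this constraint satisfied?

30960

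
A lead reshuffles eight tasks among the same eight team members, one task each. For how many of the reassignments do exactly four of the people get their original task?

Choose which 4 of the 8 are fixed: C(8,4) = 70.
The remaining 4 must be deranged: !4 = 9.
Total: 70 × 9 = 630.

630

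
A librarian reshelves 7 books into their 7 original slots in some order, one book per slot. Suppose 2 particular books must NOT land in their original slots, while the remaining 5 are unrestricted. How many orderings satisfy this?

3720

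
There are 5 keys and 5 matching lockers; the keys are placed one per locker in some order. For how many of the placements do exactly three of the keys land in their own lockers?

10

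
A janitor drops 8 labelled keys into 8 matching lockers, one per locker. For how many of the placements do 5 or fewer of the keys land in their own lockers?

40291

Sum C(8,i)·!(8-i) for i = 0..5:
  i=0: C(8,0)·!8 = 1·14833 = 14833
  i=1: C(8,1)·!7 = 8·1854 = 14832
  i=2: C(8,2)·!6 = 28·265 = 7420
  i=3: C(8,3)·!5 = 56·44 = 2464
  i=4: C(8,4)·!4 = 70·9 = 630
  i=5: C(8,5)·!3 = 56·2 = 112
Total = 40291.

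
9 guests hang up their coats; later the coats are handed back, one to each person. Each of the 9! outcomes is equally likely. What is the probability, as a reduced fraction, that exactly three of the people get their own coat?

53/864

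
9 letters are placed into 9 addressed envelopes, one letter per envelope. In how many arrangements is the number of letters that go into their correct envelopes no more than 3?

# with exactly i fixed is C(9,i)·!(9-i); sum over i=0..3:
  i=0: C(9,0)·!9 = 1·133496 = 133496
  i=1: C(9,1)·!8 = 9·14833 = 133497
  i=2: C(9,2)·!7 = 36·1854 = 66744
  i=3: C(9,3)·!6 = 84·265 = 22260
Total = 355997.

355997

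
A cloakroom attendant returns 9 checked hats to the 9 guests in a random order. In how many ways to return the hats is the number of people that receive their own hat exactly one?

133497

Pick the single fixed position: C(9,1) = 9 ways.
The remaining 8 must be deranged: !8 = 14833.
Total: 9 × 14833 = 133497.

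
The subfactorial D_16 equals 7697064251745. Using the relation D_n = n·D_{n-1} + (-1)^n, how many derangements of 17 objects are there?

130850092279664

D_17 = 17·7697064251745 - 1 = 130850092279664.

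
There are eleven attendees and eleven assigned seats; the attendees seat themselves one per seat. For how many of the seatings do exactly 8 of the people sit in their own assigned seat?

330

Choose which 8 of the 11 are fixed: C(11,8) = 165.
The other 3 form a derangement: !3 = 2.
Total: 165 × 2 = 330.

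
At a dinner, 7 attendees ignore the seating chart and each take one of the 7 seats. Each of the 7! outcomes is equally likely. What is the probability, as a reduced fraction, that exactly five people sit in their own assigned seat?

1/240

Favorable outcomes: C(7,5)·!2 = 21·1 = 21.
Total outcomes: 7! = 5040.
Probability = 21/5040 = 1/240.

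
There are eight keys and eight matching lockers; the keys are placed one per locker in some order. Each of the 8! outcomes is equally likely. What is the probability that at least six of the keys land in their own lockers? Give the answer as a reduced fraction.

29/40320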